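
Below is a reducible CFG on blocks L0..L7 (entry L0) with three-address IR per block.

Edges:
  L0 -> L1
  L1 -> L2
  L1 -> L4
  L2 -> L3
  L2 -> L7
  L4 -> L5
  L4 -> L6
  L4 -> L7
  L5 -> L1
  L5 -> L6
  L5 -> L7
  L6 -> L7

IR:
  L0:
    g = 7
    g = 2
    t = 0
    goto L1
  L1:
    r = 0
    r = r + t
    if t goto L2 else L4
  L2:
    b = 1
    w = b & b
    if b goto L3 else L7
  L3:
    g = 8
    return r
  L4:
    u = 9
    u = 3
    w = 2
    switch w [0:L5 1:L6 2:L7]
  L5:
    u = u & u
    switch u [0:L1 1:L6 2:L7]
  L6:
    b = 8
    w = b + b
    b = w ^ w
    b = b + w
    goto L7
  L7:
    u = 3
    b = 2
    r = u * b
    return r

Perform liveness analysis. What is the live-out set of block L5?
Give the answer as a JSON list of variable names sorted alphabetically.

Answer: ["t"]

Analysis:
def/use:
  L0: {g,t} / ∅
  L1: {r} / {t}
  L2: {b,w} / ∅
  L3: {g} / {r}
  L4: {u,w} / ∅
  L5: {u} / {u}
  L6: {b,w} / ∅
  L7: {b,r,u} / ∅

Backward fixpoint:
  L0 li=∅ lo={t}
  L1 li={t} lo={r,t}
  L2 li={r} lo={r}
  L3 li={r} lo=∅
  L4 li={t} lo={t,u}
  L5 li={t,u} lo={t}
  L6 li=∅ lo=∅
  L7 li=∅ lo=∅

live-out(L5) = ["t"]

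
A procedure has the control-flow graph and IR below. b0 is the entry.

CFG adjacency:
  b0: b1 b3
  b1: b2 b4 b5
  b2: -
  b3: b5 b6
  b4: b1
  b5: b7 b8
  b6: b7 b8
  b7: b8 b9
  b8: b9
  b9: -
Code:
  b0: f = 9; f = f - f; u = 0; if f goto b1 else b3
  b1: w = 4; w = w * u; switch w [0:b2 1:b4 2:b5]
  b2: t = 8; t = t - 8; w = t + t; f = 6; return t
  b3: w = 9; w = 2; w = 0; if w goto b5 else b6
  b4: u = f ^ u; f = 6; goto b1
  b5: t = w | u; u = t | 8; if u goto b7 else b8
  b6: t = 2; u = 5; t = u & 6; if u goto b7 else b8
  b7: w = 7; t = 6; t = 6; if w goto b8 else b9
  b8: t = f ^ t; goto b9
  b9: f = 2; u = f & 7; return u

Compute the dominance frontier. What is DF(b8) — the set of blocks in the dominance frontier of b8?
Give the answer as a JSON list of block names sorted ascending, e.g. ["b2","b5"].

idom tree: b1←b0 b2←b1 b3←b0 b4←b1 b5←b0 b6←b3 b7←b0 b8←b0 b9←b0
Dom∩ at merges:
  b1: preds {b0,b4}: {b0} ∩ {b0,b1,b4} = {b0}; idom=b0
  b5: preds {b1,b3}: {b0,b1} ∩ {b0,b3} = {b0}; idom=b0
  b7: preds {b5,b6}: {b0,b5} ∩ {b0,b3,b6} = {b0}; idom=b0
  b8: preds {b5,b6,b7}: {b0,b5} ∩ {b0,b3,b6} ∩ {b0,b7} = {b0}; idom=b0
  b9: preds {b7,b8}: {b0,b7} ∩ {b0,b8} = {b0}; idom=b0

DF walk-up:
  b1←b0: walk · to b0
  b1←b4: walk b4→b1 to b0
  b5←b1: walk b1 to b0
  b5←b3: walk b3 to b0
  b7←b5: walk b5 to b0
  b7←b6: walk b6→b3 to b0
  b8←b5: walk b5 to b0
  b8←b6: walk b6→b3 to b0
  b8←b7: walk b7 to b0
  b9←b7: walk b7 to b0
  b9←b8: walk b8 to b0
  b0: DF=∅
  b1: DF={b1,b5}
  b2: DF=∅
  b3: DF={b5,b7,b8}
  b4: DF={b1}
  b5: DF={b7,b8}
  b6: DF={b7,b8}
  b7: DF={b8,b9}
  b8: DF={b9}
  b9: DF=∅

DF(b8) = ["b9"]

Answer: ["b9"]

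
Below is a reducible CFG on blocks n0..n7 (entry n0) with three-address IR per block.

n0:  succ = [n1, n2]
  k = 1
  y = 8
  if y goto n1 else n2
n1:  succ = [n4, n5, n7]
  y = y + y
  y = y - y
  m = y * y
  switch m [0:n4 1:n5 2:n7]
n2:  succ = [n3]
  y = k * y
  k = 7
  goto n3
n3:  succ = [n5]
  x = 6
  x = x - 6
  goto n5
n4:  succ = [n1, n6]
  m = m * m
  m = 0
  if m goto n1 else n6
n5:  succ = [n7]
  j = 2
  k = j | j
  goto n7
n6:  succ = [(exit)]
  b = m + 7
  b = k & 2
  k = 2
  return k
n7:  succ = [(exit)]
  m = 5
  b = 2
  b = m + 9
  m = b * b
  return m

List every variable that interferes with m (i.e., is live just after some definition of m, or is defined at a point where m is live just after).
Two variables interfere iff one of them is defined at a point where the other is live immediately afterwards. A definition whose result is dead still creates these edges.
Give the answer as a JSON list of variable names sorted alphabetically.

Answer: ["b", "k", "y"]

Working:
def/use:
  n0: def={k,y} ue=∅
  n1: def={m,y} ue={y}
  n2: def={k,y} ue={k,y}
  n3: def={x} ue=∅
  n4: def={m} ue={m}
  n5: def={j,k} ue=∅
  n6: def={b,k} ue={k,m}
  n7: def={b,m} ue=∅

Backward fixpoint:
  n0: in=∅ out={k,y}
  n1: in={k,y} out={k,m,y}
  n2: in={k,y} out=∅
  n3: in=∅ out=∅
  n4: in={k,m,y} out={k,m,y}
  n5: in=∅ out=∅
  n6: in={k,m} out=∅
  n7: in=∅ out=∅

Interference:
  b↔{k,m}
  j↔∅
  k↔{b,m,y}
  m↔{b,k,y}
  x↔∅
  y↔{k,m}

N(m) = ["b", "k", "y"]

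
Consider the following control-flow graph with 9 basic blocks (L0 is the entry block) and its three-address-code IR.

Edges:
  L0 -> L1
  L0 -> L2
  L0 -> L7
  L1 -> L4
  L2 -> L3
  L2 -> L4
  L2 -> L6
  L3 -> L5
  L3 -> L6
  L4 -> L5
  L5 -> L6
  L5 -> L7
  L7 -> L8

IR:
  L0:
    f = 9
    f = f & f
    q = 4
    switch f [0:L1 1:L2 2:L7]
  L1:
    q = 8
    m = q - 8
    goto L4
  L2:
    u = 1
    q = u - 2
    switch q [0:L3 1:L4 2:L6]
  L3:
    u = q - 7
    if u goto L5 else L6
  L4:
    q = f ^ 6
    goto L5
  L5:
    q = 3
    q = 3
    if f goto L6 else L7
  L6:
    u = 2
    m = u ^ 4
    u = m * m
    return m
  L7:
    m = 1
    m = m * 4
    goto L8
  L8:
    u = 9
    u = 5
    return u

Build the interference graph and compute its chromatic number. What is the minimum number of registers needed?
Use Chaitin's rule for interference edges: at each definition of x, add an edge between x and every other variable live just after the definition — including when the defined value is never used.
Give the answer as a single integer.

Per-block:
  L0 def {f,q} use ∅
  L1 def {m,q} use ∅
  L2 def {q,u} use ∅
  L3 def {u} use {q}
  L4 def {q} use {f}
  L5 def {q} use {f}
  L6 def {m,u} use ∅
  L7 def {m} use ∅
  L8 def {u} use ∅

Live sets:
  L0: in=∅ out={f}
  L1: in={f} out={f}
  L2: in={f} out={f,q}
  L3: in={f,q} out={f}
  L4: in={f} out={f}
  L5: in={f} out=∅
  L6: in=∅ out=∅
  L7: in=∅ out=∅
  L8: in=∅ out=∅

Interference:
  f — {m,q,u}
  m — {f,u}
  q — {f}
  u — {f,m}

Registers:
  lower bound: {f,m,u} mutually conflict ⇒ χ ≥ 3
  3-colouring: R0={f}  R1={m,q}  R2={u}
  χ = 3

Answer: 3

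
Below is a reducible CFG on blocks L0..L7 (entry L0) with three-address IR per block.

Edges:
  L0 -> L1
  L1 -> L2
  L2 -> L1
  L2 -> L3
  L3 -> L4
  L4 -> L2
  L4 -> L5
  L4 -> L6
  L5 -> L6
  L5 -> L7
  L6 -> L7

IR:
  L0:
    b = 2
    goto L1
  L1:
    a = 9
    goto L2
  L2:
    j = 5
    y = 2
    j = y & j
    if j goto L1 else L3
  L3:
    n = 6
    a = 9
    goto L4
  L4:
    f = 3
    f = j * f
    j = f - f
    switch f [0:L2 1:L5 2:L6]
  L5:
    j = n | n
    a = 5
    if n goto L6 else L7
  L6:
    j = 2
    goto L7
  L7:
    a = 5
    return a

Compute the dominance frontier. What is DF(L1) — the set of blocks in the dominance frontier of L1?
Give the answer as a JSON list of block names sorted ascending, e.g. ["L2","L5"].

Answer: ["L1"]

Analysis:
idom tree: L1←L0 L2←L1 L3←L2 L4←L3 L5←L4 L6←L4 L7←L4
Join-block Dom:
  L1: preds {L0,L2}: {L0} ∩ {L0,L1,L2} = {L0}; idom=L0
  L2: preds {L1,L4}: {L0,L1} ∩ {L0,L1,L2,L3,L4} = {L0,L1}; idom=L1
  L6: preds {L4,L5}: {L0,L1,L2,L3,L4} ∩ {L0,L1,L2,L3,L4,L5} = {L0,L1,L2,L3,L4}; idom=L4
  L7: preds {L5,L6}: {L0,L1,L2,L3,L4,L5} ∩ {L0,L1,L2,L3,L4,L6} = {L0,L1,L2,L3,L4}; idom=L4

DF walk-up:
  join L1 pred L0: · stop@L0
  join L1 pred L2: L2→L1 stop@L0
  join L2 pred L1: · stop@L1
  join L2 pred L4: L4→L3→L2 stop@L1
  join L6 pred L4: · stop@L4
  join L6 pred L5: L5 stop@L4
  join L7 pred L5: L5 stop@L4
  join L7 pred L6: L6 stop@L4
  DF(L0)=∅
  DF(L1)={L1}
  DF(L2)={L1,L2}
  DF(L3)={L2}
  DF(L4)={L2}
  DF(L5)={L6,L7}
  DF(L6)={L7}
  DF(L7)=∅

DF(L1) = ["L1"]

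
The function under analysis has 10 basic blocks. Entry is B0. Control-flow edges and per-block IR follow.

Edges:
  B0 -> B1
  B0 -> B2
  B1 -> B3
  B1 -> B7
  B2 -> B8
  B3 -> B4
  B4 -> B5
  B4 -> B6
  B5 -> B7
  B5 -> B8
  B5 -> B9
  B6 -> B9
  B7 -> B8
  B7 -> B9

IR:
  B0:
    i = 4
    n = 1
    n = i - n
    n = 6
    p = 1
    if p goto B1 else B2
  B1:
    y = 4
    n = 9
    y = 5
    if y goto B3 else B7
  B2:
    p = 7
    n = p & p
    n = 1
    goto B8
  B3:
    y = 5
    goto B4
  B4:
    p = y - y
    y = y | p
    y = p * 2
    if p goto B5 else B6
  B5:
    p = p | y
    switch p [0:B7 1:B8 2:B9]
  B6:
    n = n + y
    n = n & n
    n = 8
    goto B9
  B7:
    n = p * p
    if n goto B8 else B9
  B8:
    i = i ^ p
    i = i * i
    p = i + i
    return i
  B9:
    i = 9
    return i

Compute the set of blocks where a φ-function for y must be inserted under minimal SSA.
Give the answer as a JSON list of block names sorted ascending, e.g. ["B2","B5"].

idom tree: B1←B0 B2←B0 B3←B1 B4←B3 B5←B4 B6←B4 B7←B1 B8←B0 B9←B1
Dom at joins:
  B7: preds {B1,B5}: {B0,B1} ∩ {B0,B1,B3,B4,B5} = {B0,B1}; idom=B1
  B8: preds {B2,B5,B7}: {B0,B2} ∩ {B0,B1,B3,B4,B5} ∩ {B0,B1,B7} = {B0}; idom=B0
  B9: preds {B5,B6,B7}: {B0,B1,B3,B4,B5} ∩ {B0,B1,B3,B4,B6} ∩ {B0,B1,B7} = {B0,B1}; idom=B1

Frontier:
  join B7 pred B1: · stop@B1
  join B7 pred B5: B5→B4→B3 stop@B1
  join B8 pred B2: B2 stop@B0
  join B8 pred B5: B5→B4→B3→B1 stop@B0
  join B8 pred B7: B7→B1 stop@B0
  join B9 pred B5: B5→B4→B3 stop@B1
  join B9 pred B6: B6→B4→B3 stop@B1
  join B9 pred B7: B7 stop@B1
  B0: DF=∅
  B1: DF={B8}
  B2: DF={B8}
  B3: DF={B7,B8,B9}
  B4: DF={B7,B8,B9}
  B5: DF={B7,B8,B9}
  B6: DF={B9}
  B7: DF={B8,B9}
  B8: DF=∅
  B9: DF=∅

φ for y: defs {B1,B3,B4}
  DF⁺ = {B7,B8,B9}

Answer: ["B7", "B8", "B9"]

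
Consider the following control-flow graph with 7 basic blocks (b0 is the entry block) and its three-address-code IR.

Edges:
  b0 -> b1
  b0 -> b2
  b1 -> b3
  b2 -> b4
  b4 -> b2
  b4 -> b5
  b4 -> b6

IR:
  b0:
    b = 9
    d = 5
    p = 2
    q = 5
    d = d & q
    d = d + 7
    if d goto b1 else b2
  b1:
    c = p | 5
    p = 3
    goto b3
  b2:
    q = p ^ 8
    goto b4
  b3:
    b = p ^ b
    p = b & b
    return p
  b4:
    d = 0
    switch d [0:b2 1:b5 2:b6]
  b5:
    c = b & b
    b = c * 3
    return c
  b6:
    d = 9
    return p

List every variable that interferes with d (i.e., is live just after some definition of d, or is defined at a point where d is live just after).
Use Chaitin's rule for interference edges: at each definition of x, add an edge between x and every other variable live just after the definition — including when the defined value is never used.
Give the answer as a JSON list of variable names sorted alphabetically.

Answer: ["b", "p", "q"]

Derivation:
def/use:
  b0: {b,d,p,q} / ∅
  b1: {c,p} / {p}
  b2: {q} / {p}
  b3: {b,p} / {b,p}
  b4: {d} / ∅
  b5: {b,c} / {b}
  b6: {d} / {p}

Liveness:
  b0 li=∅ lo={b,p}
  b1 li={b,p} lo={b,p}
  b2 li={b,p} lo={b,p}
  b3 li={b,p} lo=∅
  b4 li={b,p} lo={b,p}
  b5 li={b} lo=∅
  b6 li={p} lo=∅

Interference:
  b — {c,d,p,q}
  c — {b}
  d — {b,p,q}
  p — {b,d,q}
  q — {b,d,p}

N(d) = ["b", "p", "q"]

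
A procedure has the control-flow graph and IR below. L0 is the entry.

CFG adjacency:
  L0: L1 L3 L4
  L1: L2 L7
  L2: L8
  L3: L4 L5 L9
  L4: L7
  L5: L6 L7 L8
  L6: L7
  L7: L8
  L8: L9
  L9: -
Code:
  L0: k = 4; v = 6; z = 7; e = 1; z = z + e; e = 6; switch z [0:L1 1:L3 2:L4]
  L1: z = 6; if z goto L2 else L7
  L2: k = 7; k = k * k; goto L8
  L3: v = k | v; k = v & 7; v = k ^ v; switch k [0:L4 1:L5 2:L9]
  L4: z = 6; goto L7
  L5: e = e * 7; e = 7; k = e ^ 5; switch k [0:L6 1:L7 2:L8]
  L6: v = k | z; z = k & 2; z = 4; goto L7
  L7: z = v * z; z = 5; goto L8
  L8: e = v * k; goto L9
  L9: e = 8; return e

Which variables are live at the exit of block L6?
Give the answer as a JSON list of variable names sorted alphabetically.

Block summaries:
  L0: def={e,k,v,z} ue=∅
  L1: def={z} ue=∅
  L2: def={k} ue=∅
  L3: def={k,v} ue={k,v}
  L4: def={z} ue=∅
  L5: def={e,k} ue={e}
  L6: def={v,z} ue={k,z}
  L7: def={z} ue={v,z}
  L8: def={e} ue={k,v}
  L9: def={e} ue=∅

Liveness:
  live L0: ∅→{e,k,v,z}
  live L1: {k,v}→{k,v,z}
  live L2: {v}→{k,v}
  live L3: {e,k,v,z}→{e,k,v,z}
  live L4: {k,v}→{k,v,z}
  live L5: {e,v,z}→{k,v,z}
  live L6: {k,z}→{k,v,z}
  live L7: {k,v,z}→{k,v}
  live L8: {k,v}→∅
  live L9: ∅→∅

live-out(L6) = ["k", "v", "z"]

Answer: ["k", "v", "z"]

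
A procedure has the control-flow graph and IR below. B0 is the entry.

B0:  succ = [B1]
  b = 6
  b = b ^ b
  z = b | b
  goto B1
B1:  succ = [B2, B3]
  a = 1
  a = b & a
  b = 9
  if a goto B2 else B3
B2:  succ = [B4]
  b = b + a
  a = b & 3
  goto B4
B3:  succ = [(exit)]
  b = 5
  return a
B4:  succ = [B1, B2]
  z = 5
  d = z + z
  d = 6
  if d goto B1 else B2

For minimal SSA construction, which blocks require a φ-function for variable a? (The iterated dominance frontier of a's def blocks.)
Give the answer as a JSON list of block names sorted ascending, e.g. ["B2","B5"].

Answer: ["B1", "B2"]

Derivation:
idom tree: B1←B0 B2←B1 B3←B1 B4←B2
Dom at joins:
  B1: preds {B0,B4}: {B0} ∩ {B0,B1,B2,B4} = {B0}; idom=B0
  B2: preds {B1,B4}: {B0,B1} ∩ {B0,B1,B2,B4} = {B0,B1}; idom=B1

DF walk-up:
  B1←B0: walk · to B0
  B1←B4: walk B4→B2→B1 to B0
  B2←B1: walk · to B1
  B2←B4: walk B4→B2 to B1
  B0 → ∅
  B1 → {B1}
  B2 → {B1,B2}
  B3 → ∅
  B4 → {B1,B2}

φ for a: defs {B1,B2}
  DF⁺ = {B1,B2}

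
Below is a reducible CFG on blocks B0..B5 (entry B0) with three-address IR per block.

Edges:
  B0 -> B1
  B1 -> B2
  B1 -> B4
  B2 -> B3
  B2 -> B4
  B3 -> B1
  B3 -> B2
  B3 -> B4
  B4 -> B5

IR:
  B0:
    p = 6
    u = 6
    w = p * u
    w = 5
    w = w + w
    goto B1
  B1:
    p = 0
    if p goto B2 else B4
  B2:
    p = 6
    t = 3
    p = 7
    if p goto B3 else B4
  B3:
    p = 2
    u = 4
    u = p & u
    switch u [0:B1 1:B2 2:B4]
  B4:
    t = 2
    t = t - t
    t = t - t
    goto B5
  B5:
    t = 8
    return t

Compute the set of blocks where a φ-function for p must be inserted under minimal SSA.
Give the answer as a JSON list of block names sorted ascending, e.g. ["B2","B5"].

idom tree: B1←B0 B2←B1 B3←B2 B4←B1 B5←B4
Dom at joins:
  B1: preds {B0,B3}: {B0} ∩ {B0,B1,B2,B3} = {B0}; idom=B0
  B2: preds {B1,B3}: {B0,B1} ∩ {B0,B1,B2,B3} = {B0,B1}; idom=B1
  B4: preds {B1,B2,B3}: {B0,B1} ∩ {B0,B1,B2} ∩ {B0,B1,B2,B3} = {B0,B1}; idom=B1

DF walk-up:
  B1←B0: walk · to B0
  B1←B3: walk B3→B2→B1 to B0
  B2←B1: walk · to B1
  B2←B3: walk B3→B2 to B1
  B4←B1: walk · to B1
  B4←B2: walk B2 to B1
  B4←B3: walk B3→B2 to B1
  DF(B0)=∅
  DF(B1)={B1}
  DF(B2)={B1,B2,B4}
  DF(B3)={B1,B2,B4}
  DF(B4)=∅
  DF(B5)=∅

φ for p: defs {B0,B1,B2,B3}
  DF⁺ = {B1,B2,B4}

Answer: ["B1", "B2", "B4"]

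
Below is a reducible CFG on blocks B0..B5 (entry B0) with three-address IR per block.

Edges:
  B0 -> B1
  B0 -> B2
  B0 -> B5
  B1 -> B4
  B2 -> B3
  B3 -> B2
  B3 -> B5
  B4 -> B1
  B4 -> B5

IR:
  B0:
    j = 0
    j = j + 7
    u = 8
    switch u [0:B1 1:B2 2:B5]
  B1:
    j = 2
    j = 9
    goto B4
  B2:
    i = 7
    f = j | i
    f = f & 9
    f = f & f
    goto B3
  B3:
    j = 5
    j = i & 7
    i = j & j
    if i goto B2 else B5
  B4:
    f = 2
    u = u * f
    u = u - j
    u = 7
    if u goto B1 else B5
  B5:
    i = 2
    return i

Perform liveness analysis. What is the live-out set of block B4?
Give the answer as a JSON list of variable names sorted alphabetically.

Block summaries:
  B0 def {j,u} use ∅
  B1 def {j} use ∅
  B2 def {f,i} use {j}
  B3 def {i,j} use {i}
  B4 def {f,u} use {j,u}
  B5 def {i} use ∅

Backward fixpoint:
  B0 li=∅ lo={j,u}
  B1 li={u} lo={j,u}
  B2 li={j} lo={i}
  B3 li={i} lo={j}
  B4 li={j,u} lo={u}
  B5 li=∅ lo=∅

live-out(B4) = ["u"]

Answer: ["u"]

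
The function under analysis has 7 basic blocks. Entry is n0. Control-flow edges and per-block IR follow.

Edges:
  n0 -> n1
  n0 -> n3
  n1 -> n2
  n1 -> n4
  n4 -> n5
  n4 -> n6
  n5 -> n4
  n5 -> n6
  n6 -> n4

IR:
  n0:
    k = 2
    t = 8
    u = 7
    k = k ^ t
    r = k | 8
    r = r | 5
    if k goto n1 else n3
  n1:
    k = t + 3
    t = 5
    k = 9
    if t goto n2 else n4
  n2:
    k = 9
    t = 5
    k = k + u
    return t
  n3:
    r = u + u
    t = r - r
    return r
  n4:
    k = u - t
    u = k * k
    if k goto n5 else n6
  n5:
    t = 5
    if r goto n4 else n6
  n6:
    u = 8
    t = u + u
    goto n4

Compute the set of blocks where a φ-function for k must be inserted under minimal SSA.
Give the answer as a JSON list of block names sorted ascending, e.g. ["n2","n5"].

idom tree: n1←n0 n2←n1 n3←n0 n4←n1 n5←n4 n6←n4
Dom at joins:
  n4: preds {n1,n5,n6}: {n0,n1} ∩ {n0,n1,n4,n5} ∩ {n0,n1,n4,n6} = {n0,n1}; idom=n1
  n6: preds {n4,n5}: {n0,n1,n4} ∩ {n0,n1,n4,n5} = {n0,n1,n4}; idom=n4

DF walk-up:
  n4←n1: walk · to n1
  n4←n5: walk n5→n4 to n1
  n4←n6: walk n6→n4 to n1
  n6←n4: walk · to n4
  n6←n5: walk n5 to n4
  n0 → ∅
  n1 → ∅
  n2 → ∅
  n3 → ∅
  n4 → {n4}
  n5 → {n4,n6}
  n6 → {n4}

φ for k: defs {n0,n1,n2,n4}
  DF⁺ = {n4}

Answer: ["n4"]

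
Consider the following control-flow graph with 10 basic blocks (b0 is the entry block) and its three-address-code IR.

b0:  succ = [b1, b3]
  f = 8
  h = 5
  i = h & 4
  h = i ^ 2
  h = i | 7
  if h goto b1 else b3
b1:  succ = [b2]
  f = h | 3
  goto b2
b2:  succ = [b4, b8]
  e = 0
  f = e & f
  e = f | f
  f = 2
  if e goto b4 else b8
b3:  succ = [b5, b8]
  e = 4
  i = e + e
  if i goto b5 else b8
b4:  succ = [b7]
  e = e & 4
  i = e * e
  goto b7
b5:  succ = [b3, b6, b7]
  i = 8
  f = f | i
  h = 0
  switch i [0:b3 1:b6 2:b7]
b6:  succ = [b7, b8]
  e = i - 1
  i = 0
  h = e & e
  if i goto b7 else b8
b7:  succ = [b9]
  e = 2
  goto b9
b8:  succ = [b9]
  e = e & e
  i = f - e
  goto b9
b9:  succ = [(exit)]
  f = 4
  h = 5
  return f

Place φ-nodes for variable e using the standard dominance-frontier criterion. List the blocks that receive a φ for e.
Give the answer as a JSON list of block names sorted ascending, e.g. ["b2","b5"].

idom tree: b1←b0 b2←b1 b3←b0 b4←b2 b5←b3 b6←b5 b7←b0 b8←b0 b9←b0
Dom∩ at merges:
  b3: preds {b0,b5}: {b0} ∩ {b0,b3,b5} = {b0}; idom=b0
  b7: preds {b4,b5,b6}: {b0,b1,b2,b4} ∩ {b0,b3,b5} ∩ {b0,b3,b5,b6} = {b0}; idom=b0
  b8: preds {b2,b3,b6}: {b0,b1,b2} ∩ {b0,b3} ∩ {b0,b3,b5,b6} = {b0}; idom=b0
  b9: preds {b7,b8}: {b0,b7} ∩ {b0,b8} = {b0}; idom=b0

Frontier:
  b3←b0: walk · to b0
  b3←b5: walk b5→b3 to b0
  b7←b4: walk b4→b2→b1 to b0
  b7←b5: walk b5→b3 to b0
  b7←b6: walk b6→b5→b3 to b0
  b8←b2: walk b2→b1 to b0
  b8←b3: walk b3 to b0
  b8←b6: walk b6→b5→b3 to b0
  b9←b7: walk b7 to b0
  b9←b8: walk b8 to b0
  b0 → ∅
  b1 → {b7,b8}
  b2 → {b7,b8}
  b3 → {b3,b7,b8}
  b4 → {b7}
  b5 → {b3,b7,b8}
  b6 → {b7,b8}
  b7 → {b9}
  b8 → {b9}
  b9 → ∅

φ for e: defs {b2,b3,b4,b6,b7,b8}
  DF⁺ = {b3,b7,b8,b9}

Answer: ["b3", "b7", "b8", "b9"]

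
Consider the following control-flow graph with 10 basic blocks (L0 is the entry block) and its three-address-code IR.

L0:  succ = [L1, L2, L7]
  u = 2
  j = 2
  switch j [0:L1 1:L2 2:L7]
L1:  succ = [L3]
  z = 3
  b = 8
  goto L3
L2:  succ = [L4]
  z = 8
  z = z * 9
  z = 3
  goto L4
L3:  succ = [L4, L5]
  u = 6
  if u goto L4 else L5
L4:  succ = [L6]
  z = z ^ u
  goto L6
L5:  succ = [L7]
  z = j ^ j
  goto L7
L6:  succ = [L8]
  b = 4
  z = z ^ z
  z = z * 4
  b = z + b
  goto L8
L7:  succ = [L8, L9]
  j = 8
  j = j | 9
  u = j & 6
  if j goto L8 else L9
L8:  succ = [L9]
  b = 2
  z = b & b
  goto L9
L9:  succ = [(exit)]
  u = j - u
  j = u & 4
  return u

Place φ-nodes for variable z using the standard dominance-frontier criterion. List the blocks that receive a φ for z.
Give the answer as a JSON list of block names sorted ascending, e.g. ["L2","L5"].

Answer: ["L4", "L7", "L8", "L9"]

Analysis:
idom tree: L1←L0 L2←L0 L3←L1 L4←L0 L5←L3 L6←L4 L7←L0 L8←L0 L9←L0
Dom at joins:
  L4: preds {L2,L3}: {L0,L2} ∩ {L0,L1,L3} = {L0}; idom=L0
  L7: preds {L0,L5}: {L0} ∩ {L0,L1,L3,L5} = {L0}; idom=L0
  L8: preds {L6,L7}: {L0,L4,L6} ∩ {L0,L7} = {L0}; idom=L0
  L9: preds {L7,L8}: {L0,L7} ∩ {L0,L8} = {L0}; idom=L0

DF walk-up:
  L4←L2: walk L2 to L0
  L4←L3: walk L3→L1 to L0
  L7←L0: walk · to L0
  L7←L5: walk L5→L3→L1 to L0
  L8←L6: walk L6→L4 to L0
  L8←L7: walk L7 to L0
  L9←L7: walk L7 to L0
  L9←L8: walk L8 to L0
  L0 → ∅
  L1 → {L4,L7}
  L2 → {L4}
  L3 → {L4,L7}
  L4 → {L8}
  L5 → {L7}
  L6 → {L8}
  L7 → {L8,L9}
  L8 → {L9}
  L9 → ∅

φ for z: defs {L1,L2,L4,L5,L6,L8}
  DF⁺ = {L4,L7,L8,L9}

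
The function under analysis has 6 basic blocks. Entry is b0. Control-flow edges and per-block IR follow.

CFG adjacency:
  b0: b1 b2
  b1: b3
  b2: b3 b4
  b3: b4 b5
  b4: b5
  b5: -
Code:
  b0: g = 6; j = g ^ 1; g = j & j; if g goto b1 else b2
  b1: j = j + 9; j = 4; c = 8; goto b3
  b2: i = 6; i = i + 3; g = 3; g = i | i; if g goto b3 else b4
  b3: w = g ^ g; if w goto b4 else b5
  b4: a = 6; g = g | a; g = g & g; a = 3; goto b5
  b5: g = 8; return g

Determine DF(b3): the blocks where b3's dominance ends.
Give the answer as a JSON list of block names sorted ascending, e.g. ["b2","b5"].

idom tree: b1←b0 b2←b0 b3←b0 b4←b0 b5←b0
Dom at joins:
  b3: preds {b1,b2}: {b0,b1} ∩ {b0,b2} = {b0}; idom=b0
  b4: preds {b2,b3}: {b0,b2} ∩ {b0,b3} = {b0}; idom=b0
  b5: preds {b3,b4}: {b0,b3} ∩ {b0,b4} = {b0}; idom=b0

DF walk-up:
  join b3 pred b1: b1 stop@b0
  join b3 pred b2: b2 stop@b0
  join b4 pred b2: b2 stop@b0
  join b4 pred b3: b3 stop@b0
  join b5 pred b3: b3 stop@b0
  join b5 pred b4: b4 stop@b0
  b0: DF=∅
  b1: DF={b3}
  b2: DF={b3,b4}
  b3: DF={b4,b5}
  b4: DF={b5}
  b5: DF=∅

DF(b3) = ["b4", "b5"]

Answer: ["b4", "b5"]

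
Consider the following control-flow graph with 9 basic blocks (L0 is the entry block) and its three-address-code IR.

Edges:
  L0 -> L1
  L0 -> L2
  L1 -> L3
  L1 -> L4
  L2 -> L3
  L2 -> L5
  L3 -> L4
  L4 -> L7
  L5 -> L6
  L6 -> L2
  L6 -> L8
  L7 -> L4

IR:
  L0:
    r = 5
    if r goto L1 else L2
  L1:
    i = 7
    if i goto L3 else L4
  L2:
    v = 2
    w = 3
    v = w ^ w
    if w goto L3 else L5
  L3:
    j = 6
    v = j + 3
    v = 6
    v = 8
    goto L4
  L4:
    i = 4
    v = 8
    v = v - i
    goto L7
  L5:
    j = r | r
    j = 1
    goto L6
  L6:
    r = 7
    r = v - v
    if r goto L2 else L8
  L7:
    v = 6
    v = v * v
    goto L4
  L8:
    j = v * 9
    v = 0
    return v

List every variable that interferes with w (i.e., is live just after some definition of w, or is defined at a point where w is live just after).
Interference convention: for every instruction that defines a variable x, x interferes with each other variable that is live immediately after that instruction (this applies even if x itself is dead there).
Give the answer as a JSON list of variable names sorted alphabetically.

Per-block:
  L0: def={r} ue=∅
  L1: def={i} ue=∅
  L2: def={v,w} ue=∅
  L3: def={j,v} ue=∅
  L4: def={i,v} ue=∅
  L5: def={j} ue={r}
  L6: def={r} ue={v}
  L7: def={v} ue=∅
  L8: def={j,v} ue={v}

Backward fixpoint:
  live L0: ∅→{r}
  live L1: ∅→∅
  live L2: {r}→{r,v}
  live L3: ∅→∅
  live L4: ∅→∅
  live L5: {r,v}→{v}
  live L6: {v}→{r,v}
  live L7: ∅→∅
  live L8: {v}→∅

Conflict graph:
  i — {v}
  j — {v}
  r — {v,w}
  v — {i,j,r,w}
  w — {r,v}

N(w) = ["r", "v"]

Answer: ["r", "v"]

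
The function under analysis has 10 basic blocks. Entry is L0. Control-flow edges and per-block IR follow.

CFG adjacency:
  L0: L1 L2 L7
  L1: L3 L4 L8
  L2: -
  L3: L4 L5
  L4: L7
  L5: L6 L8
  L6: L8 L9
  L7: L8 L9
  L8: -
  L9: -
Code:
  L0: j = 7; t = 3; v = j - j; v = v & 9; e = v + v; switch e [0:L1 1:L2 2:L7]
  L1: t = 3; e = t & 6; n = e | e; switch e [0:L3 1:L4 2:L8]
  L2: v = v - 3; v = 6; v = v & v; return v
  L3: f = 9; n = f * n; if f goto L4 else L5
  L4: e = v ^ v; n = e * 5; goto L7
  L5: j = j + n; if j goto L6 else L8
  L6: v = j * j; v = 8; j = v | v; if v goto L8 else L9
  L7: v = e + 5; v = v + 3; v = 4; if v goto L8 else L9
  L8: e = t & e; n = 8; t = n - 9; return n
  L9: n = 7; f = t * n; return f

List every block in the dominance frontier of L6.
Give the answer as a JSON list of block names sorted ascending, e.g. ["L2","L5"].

Answer: ["L8", "L9"]

Working:
idom tree: L1←L0 L2←L0 L3←L1 L4←L1 L5←L3 L6←L5 L7←L0 L8←L0 L9←L0
Dom∩ at merges:
  L4: preds {L1,L3}: {L0,L1} ∩ {L0,L1,L3} = {L0,L1}; idom=L1
  L7: preds {L0,L4}: {L0} ∩ {L0,L1,L4} = {L0}; idom=L0
  L8: preds {L1,L5,L6,L7}: {L0,L1} ∩ {L0,L1,L3,L5} ∩ {L0,L1,L3,L5,L6} ∩ {L0,L7} = {L0}; idom=L0
  L9: preds {L6,L7}: {L0,L1,L3,L5,L6} ∩ {L0,L7} = {L0}; idom=L0

DF walk-up:
  join L4 pred L1: · stop@L1
  join L4 pred L3: L3 stop@L1
  join L7 pred L0: · stop@L0
  join L7 pred L4: L4→L1 stop@L0
  join L8 pred L1: L1 stop@L0
  join L8 pred L5: L5→L3→L1 stop@L0
  join L8 pred L6: L6→L5→L3→L1 stop@L0
  join L8 pred L7: L7 stop@L0
  join L9 pred L6: L6→L5→L3→L1 stop@L0
  join L9 pred L7: L7 stop@L0
  L0: DF=∅
  L1: DF={L7,L8,L9}
  L2: DF=∅
  L3: DF={L4,L8,L9}
  L4: DF={L7}
  L5: DF={L8,L9}
  L6: DF={L8,L9}
  L7: DF={L8,L9}
  L8: DF=∅
  L9: DF=∅

DF(L6) = ["L8", "L9"]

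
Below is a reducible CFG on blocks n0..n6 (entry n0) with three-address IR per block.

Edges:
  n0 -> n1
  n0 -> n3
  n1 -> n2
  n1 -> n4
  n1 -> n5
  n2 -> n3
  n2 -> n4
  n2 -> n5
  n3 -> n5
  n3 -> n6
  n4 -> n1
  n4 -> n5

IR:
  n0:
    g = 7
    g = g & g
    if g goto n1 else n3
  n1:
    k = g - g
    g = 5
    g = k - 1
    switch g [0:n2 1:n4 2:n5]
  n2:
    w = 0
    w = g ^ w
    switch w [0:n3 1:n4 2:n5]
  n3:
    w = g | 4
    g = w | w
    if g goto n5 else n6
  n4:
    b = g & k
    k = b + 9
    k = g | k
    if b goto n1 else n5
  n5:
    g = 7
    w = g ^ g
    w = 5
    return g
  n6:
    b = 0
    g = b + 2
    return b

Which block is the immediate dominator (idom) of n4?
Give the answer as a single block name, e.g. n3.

idom tree: n1←n0 n2←n1 n3←n0 n4←n1 n5←n0 n6←n3
Dom at joins:
  n1: preds {n0,n4}: {n0} ∩ {n0,n1,n4} = {n0}; idom=n0
  n3: preds {n0,n2}: {n0} ∩ {n0,n1,n2} = {n0}; idom=n0
  n4: preds {n1,n2}: {n0,n1} ∩ {n0,n1,n2} = {n0,n1}; idom=n1
  n5: preds {n1,n2,n3,n4}: {n0,n1} ∩ {n0,n1,n2} ∩ {n0,n3} ∩ {n0,n1,n4} = {n0}; idom=n0

idom(n4) = n1

Answer: n1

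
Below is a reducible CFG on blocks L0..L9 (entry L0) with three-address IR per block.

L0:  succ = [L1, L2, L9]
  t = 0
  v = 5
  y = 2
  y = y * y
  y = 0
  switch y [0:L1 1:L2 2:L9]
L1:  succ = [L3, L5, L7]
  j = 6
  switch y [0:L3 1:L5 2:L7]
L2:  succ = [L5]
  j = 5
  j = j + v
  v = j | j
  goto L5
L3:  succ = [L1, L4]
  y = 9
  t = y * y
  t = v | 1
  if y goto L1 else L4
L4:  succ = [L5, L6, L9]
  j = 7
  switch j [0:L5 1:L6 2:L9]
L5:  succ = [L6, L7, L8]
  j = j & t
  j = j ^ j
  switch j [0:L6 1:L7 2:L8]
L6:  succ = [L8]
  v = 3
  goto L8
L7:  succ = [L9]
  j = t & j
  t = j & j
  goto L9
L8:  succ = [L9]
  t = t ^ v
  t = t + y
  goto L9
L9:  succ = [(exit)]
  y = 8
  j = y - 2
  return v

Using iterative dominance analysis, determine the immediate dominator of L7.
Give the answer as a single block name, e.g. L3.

idom tree: L1←L0 L2←L0 L3←L1 L4←L3 L5←L0 L6←L0 L7←L0 L8←L0 L9←L0
Join-block Dom:
  L1: preds {L0,L3}: {L0} ∩ {L0,L1,L3} = {L0}; idom=L0
  L5: preds {L1,L2,L4}: {L0,L1} ∩ {L0,L2} ∩ {L0,L1,L3,L4} = {L0}; idom=L0
  L6: preds {L4,L5}: {L0,L1,L3,L4} ∩ {L0,L5} = {L0}; idom=L0
  L7: preds {L1,L5}: {L0,L1} ∩ {L0,L5} = {L0}; idom=L0
  L8: preds {L5,L6}: {L0,L5} ∩ {L0,L6} = {L0}; idom=L0
  L9: preds {L0,L4,L7,L8}: {L0} ∩ {L0,L1,L3,L4} ∩ {L0,L7} ∩ {L0,L8} = {L0}; idom=L0

idom(L7) = L0

Answer: L0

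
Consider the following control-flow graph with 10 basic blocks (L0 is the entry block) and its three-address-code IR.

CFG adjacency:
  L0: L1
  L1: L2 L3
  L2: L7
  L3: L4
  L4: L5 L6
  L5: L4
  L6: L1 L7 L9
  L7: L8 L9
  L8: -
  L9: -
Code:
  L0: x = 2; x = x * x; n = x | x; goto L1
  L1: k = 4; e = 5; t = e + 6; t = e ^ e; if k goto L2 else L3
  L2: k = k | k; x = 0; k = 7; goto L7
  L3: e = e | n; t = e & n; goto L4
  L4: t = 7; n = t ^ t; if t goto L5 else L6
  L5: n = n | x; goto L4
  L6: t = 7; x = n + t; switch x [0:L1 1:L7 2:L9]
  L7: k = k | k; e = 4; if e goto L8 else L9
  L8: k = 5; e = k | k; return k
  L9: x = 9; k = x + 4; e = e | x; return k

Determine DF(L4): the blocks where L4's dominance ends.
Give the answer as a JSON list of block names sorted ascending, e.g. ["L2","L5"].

idom tree: L1←L0 L2←L1 L3←L1 L4←L3 L5←L4 L6←L4 L7←L1 L8←L7 L9←L1
Join-block Dom:
  L1: preds {L0,L6}: {L0} ∩ {L0,L1,L3,L4,L6} = {L0}; idom=L0
  L4: preds {L3,L5}: {L0,L1,L3} ∩ {L0,L1,L3,L4,L5} = {L0,L1,L3}; idom=L3
  L7: preds {L2,L6}: {L0,L1,L2} ∩ {L0,L1,L3,L4,L6} = {L0,L1}; idom=L1
  L9: preds {L6,L7}: {L0,L1,L3,L4,L6} ∩ {L0,L1,L7} = {L0,L1}; idom=L1

Frontier:
  L1←L0: walk · to L0
  L1←L6: walk L6→L4→L3→L1 to L0
  L4←L3: walk · to L3
  L4←L5: walk L5→L4 to L3
  L7←L2: walk L2 to L1
  L7←L6: walk L6→L4→L3 to L1
  L9←L6: walk L6→L4→L3 to L1
  L9←L7: walk L7 to L1
  L0: DF=∅
  L1: DF={L1}
  L2: DF={L7}
  L3: DF={L1,L7,L9}
  L4: DF={L1,L4,L7,L9}
  L5: DF={L4}
  L6: DF={L1,L7,L9}
  L7: DF={L9}
  L8: DF=∅
  L9: DF=∅

DF(L4) = ["L1", "L4", "L7", "L9"]

Answer: ["L1", "L4", "L7", "L9"]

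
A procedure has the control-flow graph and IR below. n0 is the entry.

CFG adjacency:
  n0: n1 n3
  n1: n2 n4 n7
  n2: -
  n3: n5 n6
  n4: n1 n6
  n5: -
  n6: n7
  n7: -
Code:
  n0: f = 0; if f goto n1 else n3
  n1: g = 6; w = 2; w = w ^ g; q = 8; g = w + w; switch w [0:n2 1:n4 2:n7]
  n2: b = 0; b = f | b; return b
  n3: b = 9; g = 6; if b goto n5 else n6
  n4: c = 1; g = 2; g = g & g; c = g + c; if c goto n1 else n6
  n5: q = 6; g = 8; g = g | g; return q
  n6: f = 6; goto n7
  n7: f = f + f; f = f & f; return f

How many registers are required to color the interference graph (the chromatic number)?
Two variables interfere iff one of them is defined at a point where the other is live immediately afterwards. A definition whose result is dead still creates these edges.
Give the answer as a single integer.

Per-block:
  n0: {f} / ∅
  n1: {g,q,w} / ∅
  n2: {b} / {f}
  n3: {b,g} / ∅
  n4: {c,g} / ∅
  n5: {g,q} / ∅
  n6: {f} / ∅
  n7: {f} / {f}

Backward fixpoint:
  n0: in=∅ out={f}
  n1: in={f} out={f}
  n2: in={f} out=∅
  n3: in=∅ out=∅
  n4: in={f} out={f}
  n5: in=∅ out=∅
  n6: in=∅ out={f}
  n7: in={f} out=∅

Interfere edges:
  b↔{f,g}
  c↔{f,g}
  f↔{b,c,g,q,w}
  g↔{b,c,f,q,w}
  q↔{f,g,w}
  w↔{f,g,q}

Colouring:
  clique {f,g,q,w} ⇒ need ≥ 4
  assign b→R2 c→R2 f→R0 g→R1 q→R2 w→R3 — no edge inside a register ⇒ χ ≤ 4
  χ = 4

Answer: 4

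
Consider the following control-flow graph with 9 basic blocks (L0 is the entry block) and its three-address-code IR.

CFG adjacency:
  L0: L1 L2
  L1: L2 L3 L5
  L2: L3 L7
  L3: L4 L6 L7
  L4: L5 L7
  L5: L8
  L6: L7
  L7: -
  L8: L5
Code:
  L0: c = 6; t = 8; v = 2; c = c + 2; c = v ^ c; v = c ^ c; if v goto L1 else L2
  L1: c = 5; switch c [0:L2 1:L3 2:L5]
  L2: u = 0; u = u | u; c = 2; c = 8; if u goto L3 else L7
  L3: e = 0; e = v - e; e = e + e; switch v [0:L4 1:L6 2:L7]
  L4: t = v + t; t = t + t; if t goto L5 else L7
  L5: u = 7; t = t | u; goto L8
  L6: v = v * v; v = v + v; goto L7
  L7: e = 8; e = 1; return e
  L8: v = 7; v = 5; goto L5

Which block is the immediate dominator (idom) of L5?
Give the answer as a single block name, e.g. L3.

idom tree: L1←L0 L2←L0 L3←L0 L4←L3 L5←L0 L6←L3 L7←L0 L8←L5
Join-block Dom:
  L2: preds {L0,L1}: {L0} ∩ {L0,L1} = {L0}; idom=L0
  L3: preds {L1,L2}: {L0,L1} ∩ {L0,L2} = {L0}; idom=L0
  L5: preds {L1,L4,L8}: {L0,L1} ∩ {L0,L3,L4} ∩ {L0,L5,L8} = {L0}; idom=L0
  L7: preds {L2,L3,L4,L6}: {L0,L2} ∩ {L0,L3} ∩ {L0,L3,L4} ∩ {L0,L3,L6} = {L0}; idom=L0

idom(L5) = L0

Answer: L0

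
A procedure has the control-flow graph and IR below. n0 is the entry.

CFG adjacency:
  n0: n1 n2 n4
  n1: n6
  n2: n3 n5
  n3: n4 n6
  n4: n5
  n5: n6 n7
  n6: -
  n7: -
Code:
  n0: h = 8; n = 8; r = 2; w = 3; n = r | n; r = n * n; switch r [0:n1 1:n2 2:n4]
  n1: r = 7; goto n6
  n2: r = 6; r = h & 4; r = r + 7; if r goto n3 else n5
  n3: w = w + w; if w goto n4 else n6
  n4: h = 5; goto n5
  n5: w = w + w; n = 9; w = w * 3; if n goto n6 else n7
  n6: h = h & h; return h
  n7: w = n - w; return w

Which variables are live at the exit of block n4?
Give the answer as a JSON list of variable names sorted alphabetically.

Answer: ["h", "w"]

Derivation:
Per-block:
  n0: {h,n,r,w} / ∅
  n1: {r} / ∅
  n2: {r} / {h}
  n3: {w} / {w}
  n4: {h} / ∅
  n5: {n,w} / {w}
  n6: {h} / {h}
  n7: {w} / {n,w}

Liveness:
  n0: in=∅ out={h,w}
  n1: in={h} out={h}
  n2: in={h,w} out={h,w}
  n3: in={h,w} out={h,w}
  n4: in={w} out={h,w}
  n5: in={h,w} out={h,n,w}
  n6: in={h} out=∅
  n7: in={n,w} out=∅

live-out(n4) = ["h", "w"]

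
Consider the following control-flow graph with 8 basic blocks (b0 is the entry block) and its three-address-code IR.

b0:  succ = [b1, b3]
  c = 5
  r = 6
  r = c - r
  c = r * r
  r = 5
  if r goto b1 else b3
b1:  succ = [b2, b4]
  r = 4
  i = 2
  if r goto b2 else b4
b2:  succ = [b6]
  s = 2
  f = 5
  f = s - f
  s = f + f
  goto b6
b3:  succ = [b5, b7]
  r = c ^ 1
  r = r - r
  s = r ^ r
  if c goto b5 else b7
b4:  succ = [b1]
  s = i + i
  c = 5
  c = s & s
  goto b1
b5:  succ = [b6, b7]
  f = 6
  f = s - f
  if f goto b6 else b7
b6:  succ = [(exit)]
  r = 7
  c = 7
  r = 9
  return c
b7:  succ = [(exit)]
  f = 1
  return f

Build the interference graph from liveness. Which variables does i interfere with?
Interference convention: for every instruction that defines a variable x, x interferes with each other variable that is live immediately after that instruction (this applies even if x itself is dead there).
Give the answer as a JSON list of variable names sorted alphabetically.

Per-block:
  b0: def={c,r} ue=∅
  b1: def={i,r} ue=∅
  b2: def={f,s} ue=∅
  b3: def={r,s} ue={c}
  b4: def={c,s} ue={i}
  b5: def={f} ue={s}
  b6: def={c,r} ue=∅
  b7: def={f} ue=∅

Backward fixpoint:
  live b0: ∅→{c}
  live b1: ∅→{i}
  live b2: ∅→∅
  live b3: {c}→{s}
  live b4: {i}→∅
  live b5: {s}→∅
  live b6: ∅→∅
  live b7: ∅→∅

Interference:
  c: {r,s}
  f: {s}
  i: {r}
  r: {c,i}
  s: {c,f}

N(i) = ["r"]

Answer: ["r"]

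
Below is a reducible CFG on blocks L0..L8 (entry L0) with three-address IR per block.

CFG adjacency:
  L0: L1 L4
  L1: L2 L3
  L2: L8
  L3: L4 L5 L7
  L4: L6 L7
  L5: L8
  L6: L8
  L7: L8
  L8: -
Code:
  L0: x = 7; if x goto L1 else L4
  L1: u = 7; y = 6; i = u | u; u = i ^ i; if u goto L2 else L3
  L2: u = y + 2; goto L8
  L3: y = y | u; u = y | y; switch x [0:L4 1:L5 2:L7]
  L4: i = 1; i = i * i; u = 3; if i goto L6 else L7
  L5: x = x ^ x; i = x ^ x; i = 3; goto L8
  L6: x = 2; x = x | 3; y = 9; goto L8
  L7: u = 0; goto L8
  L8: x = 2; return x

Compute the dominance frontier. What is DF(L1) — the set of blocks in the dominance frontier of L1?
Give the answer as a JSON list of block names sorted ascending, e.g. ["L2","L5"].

idom tree: L1←L0 L2←L1 L3←L1 L4←L0 L5←L3 L6←L4 L7←L0 L8←L0
Join-block Dom:
  L4: preds {L0,L3}: {L0} ∩ {L0,L1,L3} = {L0}; idom=L0
  L7: preds {L3,L4}: {L0,L1,L3} ∩ {L0,L4} = {L0}; idom=L0
  L8: preds {L2,L5,L6,L7}: {L0,L1,L2} ∩ {L0,L1,L3,L5} ∩ {L0,L4,L6} ∩ {L0,L7} = {L0}; idom=L0

DF derivation:
  L4←L0: walk · to L0
  L4←L3: walk L3→L1 to L0
  L7←L3: walk L3→L1 to L0
  L7←L4: walk L4 to L0
  L8←L2: walk L2→L1 to L0
  L8←L5: walk L5→L3→L1 to L0
  L8←L6: walk L6→L4 to L0
  L8←L7: walk L7 to L0
  L0: DF=∅
  L1: DF={L4,L7,L8}
  L2: DF={L8}
  L3: DF={L4,L7,L8}
  L4: DF={L7,L8}
  L5: DF={L8}
  L6: DF={L8}
  L7: DF={L8}
  L8: DF=∅

DF(L1) = ["L4", "L7", "L8"]

Answer: ["L4", "L7", "L8"]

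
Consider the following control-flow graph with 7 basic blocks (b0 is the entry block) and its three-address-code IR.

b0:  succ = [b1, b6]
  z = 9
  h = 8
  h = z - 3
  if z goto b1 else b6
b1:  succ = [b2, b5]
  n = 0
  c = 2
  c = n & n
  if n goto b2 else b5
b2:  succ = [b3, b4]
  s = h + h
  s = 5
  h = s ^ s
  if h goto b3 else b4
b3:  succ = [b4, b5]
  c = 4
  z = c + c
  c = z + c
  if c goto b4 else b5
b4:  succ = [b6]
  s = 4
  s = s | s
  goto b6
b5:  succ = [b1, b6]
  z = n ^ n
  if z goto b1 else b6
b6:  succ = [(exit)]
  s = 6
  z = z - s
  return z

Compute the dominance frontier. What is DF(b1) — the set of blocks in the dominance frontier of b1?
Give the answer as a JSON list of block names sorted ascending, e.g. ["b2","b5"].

Answer: ["b1", "b6"]

Analysis:
idom tree: b1←b0 b2←b1 b3←b2 b4←b2 b5←b1 b6←b0
Dom at joins:
  b1: preds {b0,b5}: {b0} ∩ {b0,b1,b5} = {b0}; idom=b0
  b4: preds {b2,b3}: {b0,b1,b2} ∩ {b0,b1,b2,b3} = {b0,b1,b2}; idom=b2
  b5: preds {b1,b3}: {b0,b1} ∩ {b0,b1,b2,b3} = {b0,b1}; idom=b1
  b6: preds {b0,b4,b5}: {b0} ∩ {b0,b1,b2,b4} ∩ {b0,b1,b5} = {b0}; idom=b0

Frontier:
  b1←b0: walk · to b0
  b1←b5: walk b5→b1 to b0
  b4←b2: walk · to b2
  b4←b3: walk b3 to b2
  b5←b1: walk · to b1
  b5←b3: walk b3→b2 to b1
  b6←b0: walk · to b0
  b6←b4: walk b4→b2→b1 to b0
  b6←b5: walk b5→b1 to b0
  b0: DF=∅
  b1: DF={b1,b6}
  b2: DF={b5,b6}
  b3: DF={b4,b5}
  b4: DF={b6}
  b5: DF={b1,b6}
  b6: DF=∅

DF(b1) = ["b1", "b6"]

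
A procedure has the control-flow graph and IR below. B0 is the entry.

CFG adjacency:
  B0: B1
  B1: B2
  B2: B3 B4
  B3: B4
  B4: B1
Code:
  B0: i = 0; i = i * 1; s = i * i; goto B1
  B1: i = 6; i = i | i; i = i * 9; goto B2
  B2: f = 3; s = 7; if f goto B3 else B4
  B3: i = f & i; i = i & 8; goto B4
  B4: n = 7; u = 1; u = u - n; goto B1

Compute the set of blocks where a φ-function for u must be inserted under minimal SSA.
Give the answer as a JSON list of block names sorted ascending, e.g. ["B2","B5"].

Answer: ["B1"]

Derivation:
idom tree: B1←B0 B2←B1 B3←B2 B4←B2
Join-block Dom:
  B1: preds {B0,B4}: {B0} ∩ {B0,B1,B2,B4} = {B0}; idom=B0
  B4: preds {B2,B3}: {B0,B1,B2} ∩ {B0,B1,B2,B3} = {B0,B1,B2}; idom=B2

DF derivation:
  join B1 pred B0: · stop@B0
  join B1 pred B4: B4→B2→B1 stop@B0
  join B4 pred B2: · stop@B2
  join B4 pred B3: B3 stop@B2
  B0 → ∅
  B1 → {B1}
  B2 → {B1}
  B3 → {B4}
  B4 → {B1}

φ for u: defs {B4}
  DF⁺ = {B1}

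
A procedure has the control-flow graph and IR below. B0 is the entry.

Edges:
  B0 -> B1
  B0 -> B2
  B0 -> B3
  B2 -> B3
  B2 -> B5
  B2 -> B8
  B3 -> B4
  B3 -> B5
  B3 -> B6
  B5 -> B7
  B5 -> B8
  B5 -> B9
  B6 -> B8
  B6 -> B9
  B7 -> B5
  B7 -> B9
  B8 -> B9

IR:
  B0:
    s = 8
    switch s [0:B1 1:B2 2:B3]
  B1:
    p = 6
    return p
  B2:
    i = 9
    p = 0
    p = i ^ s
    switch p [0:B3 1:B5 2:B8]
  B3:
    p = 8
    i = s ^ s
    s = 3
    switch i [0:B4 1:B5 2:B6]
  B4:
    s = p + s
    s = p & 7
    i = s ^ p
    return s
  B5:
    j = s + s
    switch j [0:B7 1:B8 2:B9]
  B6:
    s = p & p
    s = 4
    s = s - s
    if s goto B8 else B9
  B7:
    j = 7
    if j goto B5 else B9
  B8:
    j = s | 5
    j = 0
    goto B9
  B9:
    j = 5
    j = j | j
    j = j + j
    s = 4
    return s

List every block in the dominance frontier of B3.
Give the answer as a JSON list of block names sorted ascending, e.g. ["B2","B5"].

idom tree: B1←B0 B2←B0 B3←B0 B4←B3 B5←B0 B6←B3 B7←B5 B8←B0 B9←B0
Dom at joins:
  B3: preds {B0,B2}: {B0} ∩ {B0,B2} = {B0}; idom=B0
  B5: preds {B2,B3,B7}: {B0,B2} ∩ {B0,B3} ∩ {B0,B5,B7} = {B0}; idom=B0
  B8: preds {B2,B5,B6}: {B0,B2} ∩ {B0,B5} ∩ {B0,B3,B6} = {B0}; idom=B0
  B9: preds {B5,B6,B7,B8}: {B0,B5} ∩ {B0,B3,B6} ∩ {B0,B5,B7} ∩ {B0,B8} = {B0}; idom=B0

DF walk-up:
  join B3 pred B0: · stop@B0
  join B3 pred B2: B2 stop@B0
  join B5 pred B2: B2 stop@B0
  join B5 pred B3: B3 stop@B0
  join B5 pred B7: B7→B5 stop@B0
  join B8 pred B2: B2 stop@B0
  join B8 pred B5: B5 stop@B0
  join B8 pred B6: B6→B3 stop@B0
  join B9 pred B5: B5 stop@B0
  join B9 pred B6: B6→B3 stop@B0
  join B9 pred B7: B7→B5 stop@B0
  join B9 pred B8: B8 stop@B0
  DF(B0)=∅
  DF(B1)=∅
  DF(B2)={B3,B5,B8}
  DF(B3)={B5,B8,B9}
  DF(B4)=∅
  DF(B5)={B5,B8,B9}
  DF(B6)={B8,B9}
  DF(B7)={B5,B9}
  DF(B8)={B9}
  DF(B9)=∅

DF(B3) = ["B5", "B8", "B9"]

Answer: ["B5", "B8", "B9"]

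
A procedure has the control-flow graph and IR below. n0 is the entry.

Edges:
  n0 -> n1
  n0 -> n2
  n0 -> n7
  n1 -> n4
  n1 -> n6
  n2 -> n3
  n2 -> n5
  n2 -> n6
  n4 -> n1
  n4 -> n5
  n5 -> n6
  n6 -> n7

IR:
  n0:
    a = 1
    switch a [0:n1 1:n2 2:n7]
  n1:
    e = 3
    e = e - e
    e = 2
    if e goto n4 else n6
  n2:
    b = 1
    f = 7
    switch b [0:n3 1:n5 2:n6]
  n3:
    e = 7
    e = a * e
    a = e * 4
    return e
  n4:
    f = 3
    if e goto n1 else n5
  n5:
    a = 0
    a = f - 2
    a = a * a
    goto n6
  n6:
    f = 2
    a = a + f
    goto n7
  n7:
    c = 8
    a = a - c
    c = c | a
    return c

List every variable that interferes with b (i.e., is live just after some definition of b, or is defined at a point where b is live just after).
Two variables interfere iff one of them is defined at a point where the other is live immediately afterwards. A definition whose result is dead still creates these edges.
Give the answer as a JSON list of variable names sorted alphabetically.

def/use:
  n0: {a} / ∅
  n1: {e} / ∅
  n2: {b,f} / ∅
  n3: {a,e} / {a}
  n4: {f} / {e}
  n5: {a} / {f}
  n6: {a,f} / {a}
  n7: {a,c} / {a}

Liveness:
  n0: in=∅ out={a}
  n1: in={a} out={a,e}
  n2: in={a} out={a,f}
  n3: in={a} out=∅
  n4: in={a,e} out={a,f}
  n5: in={f} out={a}
  n6: in={a} out={a}
  n7: in={a} out=∅

Interference:
  a: {b,c,e,f}
  b: {a,f}
  c: {a}
  e: {a,f}
  f: {a,b,e}

N(b) = ["a", "f"]

Answer: ["a", "f"]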